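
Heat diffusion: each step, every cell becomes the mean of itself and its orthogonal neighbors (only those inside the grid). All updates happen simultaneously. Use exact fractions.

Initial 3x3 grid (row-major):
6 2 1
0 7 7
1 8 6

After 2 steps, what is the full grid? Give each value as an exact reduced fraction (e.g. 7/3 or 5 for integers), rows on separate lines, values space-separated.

Answer: 61/18 37/10 151/36
419/120 461/100 1223/240
4 203/40 71/12

Derivation:
After step 1:
  8/3 4 10/3
  7/2 24/5 21/4
  3 11/2 7
After step 2:
  61/18 37/10 151/36
  419/120 461/100 1223/240
  4 203/40 71/12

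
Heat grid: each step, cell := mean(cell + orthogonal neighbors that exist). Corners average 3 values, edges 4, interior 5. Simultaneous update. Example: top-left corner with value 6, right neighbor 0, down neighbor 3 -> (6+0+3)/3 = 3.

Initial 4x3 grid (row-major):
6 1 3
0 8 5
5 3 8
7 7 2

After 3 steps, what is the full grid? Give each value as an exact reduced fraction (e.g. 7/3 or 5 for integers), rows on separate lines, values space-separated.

After step 1:
  7/3 9/2 3
  19/4 17/5 6
  15/4 31/5 9/2
  19/3 19/4 17/3
After step 2:
  139/36 397/120 9/2
  427/120 497/100 169/40
  631/120 113/25 671/120
  89/18 459/80 179/36
After step 3:
  1931/540 29951/7200 361/90
  15883/3600 12349/3000 2893/600
  16453/3600 10431/2000 8689/1800
  11477/2160 24209/4800 11737/2160

Answer: 1931/540 29951/7200 361/90
15883/3600 12349/3000 2893/600
16453/3600 10431/2000 8689/1800
11477/2160 24209/4800 11737/2160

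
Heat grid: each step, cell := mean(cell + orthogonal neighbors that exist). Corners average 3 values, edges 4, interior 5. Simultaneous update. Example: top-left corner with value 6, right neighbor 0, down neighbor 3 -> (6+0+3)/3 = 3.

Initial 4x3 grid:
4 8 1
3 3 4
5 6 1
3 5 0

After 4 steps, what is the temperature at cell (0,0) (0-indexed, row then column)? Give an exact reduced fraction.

Answer: 45233/10800

Derivation:
Step 1: cell (0,0) = 5
Step 2: cell (0,0) = 17/4
Step 3: cell (0,0) = 397/90
Step 4: cell (0,0) = 45233/10800
Full grid after step 4:
  45233/10800 110167/27000 60887/16200
  37529/9000 344809/90000 391723/108000
  211679/54000 664643/180000 118661/36000
  248093/64800 1506487/432000 70081/21600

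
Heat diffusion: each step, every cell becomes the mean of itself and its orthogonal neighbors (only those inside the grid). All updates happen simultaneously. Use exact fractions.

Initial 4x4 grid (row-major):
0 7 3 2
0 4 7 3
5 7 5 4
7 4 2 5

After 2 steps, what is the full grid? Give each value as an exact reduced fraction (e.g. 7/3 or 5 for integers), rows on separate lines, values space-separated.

Answer: 97/36 187/48 919/240 137/36
43/12 403/100 463/100 919/240
13/3 99/20 453/100 203/48
181/36 29/6 53/12 143/36

Derivation:
After step 1:
  7/3 7/2 19/4 8/3
  9/4 5 22/5 4
  19/4 5 5 17/4
  16/3 5 4 11/3
After step 2:
  97/36 187/48 919/240 137/36
  43/12 403/100 463/100 919/240
  13/3 99/20 453/100 203/48
  181/36 29/6 53/12 143/36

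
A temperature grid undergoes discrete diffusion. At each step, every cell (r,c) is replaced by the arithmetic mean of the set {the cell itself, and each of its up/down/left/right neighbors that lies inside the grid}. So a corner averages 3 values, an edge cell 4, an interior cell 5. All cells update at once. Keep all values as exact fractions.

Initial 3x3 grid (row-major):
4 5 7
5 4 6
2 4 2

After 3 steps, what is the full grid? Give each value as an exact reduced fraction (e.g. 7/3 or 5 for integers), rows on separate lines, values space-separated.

Answer: 9943/2160 17189/3600 3661/720
59131/14400 13411/3000 21977/4800
8323/2160 3491/900 3041/720

Derivation:
After step 1:
  14/3 5 6
  15/4 24/5 19/4
  11/3 3 4
After step 2:
  161/36 307/60 21/4
  1013/240 213/50 391/80
  125/36 58/15 47/12
After step 3:
  9943/2160 17189/3600 3661/720
  59131/14400 13411/3000 21977/4800
  8323/2160 3491/900 3041/720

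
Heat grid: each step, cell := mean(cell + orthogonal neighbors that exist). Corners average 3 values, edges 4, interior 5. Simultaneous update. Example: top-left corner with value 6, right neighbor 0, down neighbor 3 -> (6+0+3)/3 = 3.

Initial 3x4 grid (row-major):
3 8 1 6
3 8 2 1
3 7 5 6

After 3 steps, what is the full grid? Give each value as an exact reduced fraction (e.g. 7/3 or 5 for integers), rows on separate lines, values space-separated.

After step 1:
  14/3 5 17/4 8/3
  17/4 28/5 17/5 15/4
  13/3 23/4 5 4
After step 2:
  167/36 1171/240 919/240 32/9
  377/80 24/5 22/5 829/240
  43/9 1241/240 363/80 17/4
After step 3:
  5123/1080 6533/1440 5999/1440 1951/540
  4543/960 1917/400 1009/240 2255/576
  2639/540 6943/1440 2203/480 1469/360

Answer: 5123/1080 6533/1440 5999/1440 1951/540
4543/960 1917/400 1009/240 2255/576
2639/540 6943/1440 2203/480 1469/360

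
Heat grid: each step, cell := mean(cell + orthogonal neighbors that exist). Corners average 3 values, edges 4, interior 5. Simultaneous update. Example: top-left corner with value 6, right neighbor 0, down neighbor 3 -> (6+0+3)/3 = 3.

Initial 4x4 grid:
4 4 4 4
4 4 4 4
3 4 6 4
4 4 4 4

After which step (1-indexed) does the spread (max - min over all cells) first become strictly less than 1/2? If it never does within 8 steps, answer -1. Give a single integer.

Step 1: max=9/2, min=11/3, spread=5/6
Step 2: max=22/5, min=137/36, spread=107/180
Step 3: max=1031/240, min=14033/3600, spread=179/450
  -> spread < 1/2 first at step 3
Step 4: max=923/216, min=28421/7200, spread=7037/21600
Step 5: max=685877/162000, min=257467/64800, spread=84419/324000
Step 6: max=2049311/486000, min=25875983/6480000, spread=4344491/19440000
Step 7: max=611381987/145800000, min=233683519/58320000, spread=54346379/291600000
Step 8: max=182735843/43740000, min=35174201591/8748000000, spread=1372967009/8748000000

Answer: 3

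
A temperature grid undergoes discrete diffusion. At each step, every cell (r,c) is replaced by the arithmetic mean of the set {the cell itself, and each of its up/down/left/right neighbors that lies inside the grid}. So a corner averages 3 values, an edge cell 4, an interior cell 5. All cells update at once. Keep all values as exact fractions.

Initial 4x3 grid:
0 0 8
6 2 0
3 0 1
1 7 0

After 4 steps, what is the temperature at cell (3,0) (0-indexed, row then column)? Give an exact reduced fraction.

Step 1: cell (3,0) = 11/3
Step 2: cell (3,0) = 49/18
Step 3: cell (3,0) = 6001/2160
Step 4: cell (3,0) = 159847/64800
Full grid after step 4:
  2873/1200 972143/432000 148567/64800
  55511/24000 104593/45000 7066/3375
  542599/216000 393197/180000 14507/6750
  159847/64800 128621/54000 66911/32400

Answer: 159847/64800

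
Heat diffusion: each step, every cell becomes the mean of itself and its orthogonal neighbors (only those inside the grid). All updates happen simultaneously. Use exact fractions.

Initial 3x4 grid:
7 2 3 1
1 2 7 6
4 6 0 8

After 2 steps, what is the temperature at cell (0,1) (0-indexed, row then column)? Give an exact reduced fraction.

Answer: 821/240

Derivation:
Step 1: cell (0,1) = 7/2
Step 2: cell (0,1) = 821/240
Full grid after step 2:
  31/9 821/240 821/240 145/36
  141/40 86/25 106/25 171/40
  61/18 931/240 991/240 185/36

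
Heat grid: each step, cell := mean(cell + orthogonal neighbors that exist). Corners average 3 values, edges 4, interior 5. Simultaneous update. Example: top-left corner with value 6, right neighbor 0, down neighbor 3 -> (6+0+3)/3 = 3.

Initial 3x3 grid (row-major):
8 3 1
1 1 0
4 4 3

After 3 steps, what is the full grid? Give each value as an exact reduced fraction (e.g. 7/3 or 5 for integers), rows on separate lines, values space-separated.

After step 1:
  4 13/4 4/3
  7/2 9/5 5/4
  3 3 7/3
After step 2:
  43/12 623/240 35/18
  123/40 64/25 403/240
  19/6 38/15 79/36
After step 3:
  2221/720 38461/14400 2239/1080
  2477/800 3733/1500 30161/14400
  117/40 9409/3600 4613/2160

Answer: 2221/720 38461/14400 2239/1080
2477/800 3733/1500 30161/14400
117/40 9409/3600 4613/2160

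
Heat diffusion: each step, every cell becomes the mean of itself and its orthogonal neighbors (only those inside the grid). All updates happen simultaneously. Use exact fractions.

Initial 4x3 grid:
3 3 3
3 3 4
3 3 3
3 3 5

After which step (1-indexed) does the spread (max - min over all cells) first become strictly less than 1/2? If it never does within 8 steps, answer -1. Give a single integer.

Step 1: max=15/4, min=3, spread=3/4
Step 2: max=131/36, min=3, spread=23/36
Step 3: max=745/216, min=607/200, spread=559/1350
  -> spread < 1/2 first at step 3
Step 4: max=220927/64800, min=16561/5400, spread=4439/12960
Step 5: max=13016333/3888000, min=335443/108000, spread=188077/777600
Step 6: max=774885727/233280000, min=7588237/2430000, spread=1856599/9331200
Step 7: max=46115096693/13996800000, min=1834029757/583200000, spread=83935301/559872000
Step 8: max=2753543654287/839808000000, min=36838869221/11664000000, spread=809160563/6718464000

Answer: 3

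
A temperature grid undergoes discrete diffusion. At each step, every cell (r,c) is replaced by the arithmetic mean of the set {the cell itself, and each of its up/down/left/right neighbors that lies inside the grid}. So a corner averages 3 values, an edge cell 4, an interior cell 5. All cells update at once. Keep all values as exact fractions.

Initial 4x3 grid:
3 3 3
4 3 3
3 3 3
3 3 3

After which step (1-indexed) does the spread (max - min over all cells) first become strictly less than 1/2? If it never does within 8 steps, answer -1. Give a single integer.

Step 1: max=10/3, min=3, spread=1/3
  -> spread < 1/2 first at step 1
Step 2: max=391/120, min=3, spread=31/120
Step 3: max=3451/1080, min=3, spread=211/1080
Step 4: max=340897/108000, min=5447/1800, spread=14077/108000
Step 5: max=3056407/972000, min=327683/108000, spread=5363/48600
Step 6: max=91220809/29160000, min=182869/60000, spread=93859/1166400
Step 7: max=5459074481/1749600000, min=296936467/97200000, spread=4568723/69984000
Step 8: max=326708435629/104976000000, min=8929618889/2916000000, spread=8387449/167961600

Answer: 1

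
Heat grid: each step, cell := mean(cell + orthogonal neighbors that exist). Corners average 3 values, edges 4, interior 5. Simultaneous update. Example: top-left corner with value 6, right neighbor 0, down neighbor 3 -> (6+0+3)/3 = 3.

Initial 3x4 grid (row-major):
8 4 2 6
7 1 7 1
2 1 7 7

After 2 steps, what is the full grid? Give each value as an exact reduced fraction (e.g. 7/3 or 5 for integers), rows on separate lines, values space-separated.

After step 1:
  19/3 15/4 19/4 3
  9/2 4 18/5 21/4
  10/3 11/4 11/2 5
After step 2:
  175/36 113/24 151/40 13/3
  109/24 93/25 231/50 337/80
  127/36 187/48 337/80 21/4

Answer: 175/36 113/24 151/40 13/3
109/24 93/25 231/50 337/80
127/36 187/48 337/80 21/4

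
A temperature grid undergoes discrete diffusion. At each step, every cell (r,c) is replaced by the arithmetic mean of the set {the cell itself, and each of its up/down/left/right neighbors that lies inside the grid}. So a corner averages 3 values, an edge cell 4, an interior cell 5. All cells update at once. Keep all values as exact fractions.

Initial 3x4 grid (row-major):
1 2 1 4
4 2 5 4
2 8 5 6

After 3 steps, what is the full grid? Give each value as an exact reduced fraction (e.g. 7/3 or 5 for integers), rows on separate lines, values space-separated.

After step 1:
  7/3 3/2 3 3
  9/4 21/5 17/5 19/4
  14/3 17/4 6 5
After step 2:
  73/36 331/120 109/40 43/12
  269/80 78/25 427/100 323/80
  67/18 1147/240 373/80 21/4
After step 3:
  5867/2160 598/225 4001/1200 2483/720
  4893/1600 1829/500 3763/1000 20569/4800
  4271/1080 29311/7200 11377/2400 93/20

Answer: 5867/2160 598/225 4001/1200 2483/720
4893/1600 1829/500 3763/1000 20569/4800
4271/1080 29311/7200 11377/2400 93/20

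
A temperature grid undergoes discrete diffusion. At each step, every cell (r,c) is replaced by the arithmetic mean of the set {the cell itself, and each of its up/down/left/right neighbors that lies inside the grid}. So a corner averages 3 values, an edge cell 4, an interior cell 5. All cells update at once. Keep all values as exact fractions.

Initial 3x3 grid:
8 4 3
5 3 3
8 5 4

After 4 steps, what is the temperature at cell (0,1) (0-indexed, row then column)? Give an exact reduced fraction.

Step 1: cell (0,1) = 9/2
Step 2: cell (0,1) = 35/8
Step 3: cell (0,1) = 2161/480
Step 4: cell (0,1) = 129707/28800
Full grid after step 4:
  64013/12960 129707/28800 107141/25920
  217523/43200 110693/24000 717367/172800
  3671/720 7499/1600 4133/960

Answer: 129707/28800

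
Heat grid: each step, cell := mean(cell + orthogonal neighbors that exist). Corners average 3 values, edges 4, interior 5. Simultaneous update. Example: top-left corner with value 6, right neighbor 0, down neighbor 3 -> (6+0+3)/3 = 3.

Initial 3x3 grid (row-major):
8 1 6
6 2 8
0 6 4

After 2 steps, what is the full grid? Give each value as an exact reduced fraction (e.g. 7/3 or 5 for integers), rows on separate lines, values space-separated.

Answer: 53/12 377/80 19/4
22/5 417/100 103/20
11/3 22/5 14/3

Derivation:
After step 1:
  5 17/4 5
  4 23/5 5
  4 3 6
After step 2:
  53/12 377/80 19/4
  22/5 417/100 103/20
  11/3 22/5 14/3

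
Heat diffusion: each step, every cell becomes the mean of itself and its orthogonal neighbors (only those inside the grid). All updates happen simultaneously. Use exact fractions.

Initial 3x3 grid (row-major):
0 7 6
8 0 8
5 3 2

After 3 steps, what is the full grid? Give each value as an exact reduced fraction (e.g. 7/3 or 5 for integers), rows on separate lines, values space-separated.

After step 1:
  5 13/4 7
  13/4 26/5 4
  16/3 5/2 13/3
After step 2:
  23/6 409/80 19/4
  1127/240 91/25 77/15
  133/36 521/120 65/18
After step 3:
  1637/360 20803/4800 3599/720
  57109/14400 6877/1500 15421/3600
  9167/2160 27517/7200 4711/1080

Answer: 1637/360 20803/4800 3599/720
57109/14400 6877/1500 15421/3600
9167/2160 27517/7200 4711/1080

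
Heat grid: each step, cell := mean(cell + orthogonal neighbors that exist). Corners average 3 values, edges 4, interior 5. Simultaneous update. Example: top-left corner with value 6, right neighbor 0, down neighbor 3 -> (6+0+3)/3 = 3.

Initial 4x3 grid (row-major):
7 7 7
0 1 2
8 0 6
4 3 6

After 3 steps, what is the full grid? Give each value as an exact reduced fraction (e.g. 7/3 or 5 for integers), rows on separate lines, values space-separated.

After step 1:
  14/3 11/2 16/3
  4 2 4
  3 18/5 7/2
  5 13/4 5
After step 2:
  85/18 35/8 89/18
  41/12 191/50 89/24
  39/10 307/100 161/40
  15/4 337/80 47/12
After step 3:
  901/216 10717/2400 469/108
  14273/3600 1839/500 928/225
  4241/1200 7611/2000 92/25
  949/240 17939/4800 2917/720

Answer: 901/216 10717/2400 469/108
14273/3600 1839/500 928/225
4241/1200 7611/2000 92/25
949/240 17939/4800 2917/720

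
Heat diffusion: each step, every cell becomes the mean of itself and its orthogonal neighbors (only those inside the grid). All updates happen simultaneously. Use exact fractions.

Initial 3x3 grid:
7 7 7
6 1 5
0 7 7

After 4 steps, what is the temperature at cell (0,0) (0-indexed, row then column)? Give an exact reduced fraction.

Answer: 41429/8100

Derivation:
Step 1: cell (0,0) = 20/3
Step 2: cell (0,0) = 47/9
Step 3: cell (0,0) = 2893/540
Step 4: cell (0,0) = 41429/8100
Full grid after step 4:
  41429/8100 259891/48000 352607/64800
  237391/48000 1802231/360000 1156447/216000
  596539/129600 4230913/864000 650089/129600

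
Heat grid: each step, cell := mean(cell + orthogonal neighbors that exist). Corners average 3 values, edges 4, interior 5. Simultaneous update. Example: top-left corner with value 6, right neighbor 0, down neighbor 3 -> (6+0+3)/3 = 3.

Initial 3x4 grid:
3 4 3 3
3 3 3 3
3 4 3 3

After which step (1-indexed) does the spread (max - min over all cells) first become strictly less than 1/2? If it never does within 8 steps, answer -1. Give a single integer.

Step 1: max=17/5, min=3, spread=2/5
  -> spread < 1/2 first at step 1
Step 2: max=397/120, min=3, spread=37/120
Step 3: max=3517/1080, min=221/72, spread=101/540
Step 4: max=87551/27000, min=13891/4500, spread=841/5400
Step 5: max=196129/60750, min=504299/162000, spread=11227/97200
Step 6: max=313134341/97200000, min=25289543/8100000, spread=386393/3888000
Step 7: max=2809299481/874800000, min=1523441437/486000000, spread=41940559/546750000
Step 8: max=1122136076621/349920000000, min=91564281083/29160000000, spread=186917629/2799360000

Answer: 1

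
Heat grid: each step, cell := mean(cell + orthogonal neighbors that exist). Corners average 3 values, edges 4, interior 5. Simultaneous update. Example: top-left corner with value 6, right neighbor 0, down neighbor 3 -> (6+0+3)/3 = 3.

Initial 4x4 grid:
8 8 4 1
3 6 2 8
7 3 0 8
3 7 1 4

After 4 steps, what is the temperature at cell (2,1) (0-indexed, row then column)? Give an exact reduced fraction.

Step 1: cell (2,1) = 23/5
Step 2: cell (2,1) = 193/50
Step 3: cell (2,1) = 13259/3000
Step 4: cell (2,1) = 387617/90000
Full grid after step 4:
  70387/12960 216859/43200 1012151/216000 71543/16200
  109439/21600 872177/180000 19541/4500 935381/216000
  513011/108000 387617/90000 748073/180000 874709/216000
  141869/32400 56797/13500 52769/13500 259079/64800

Answer: 387617/90000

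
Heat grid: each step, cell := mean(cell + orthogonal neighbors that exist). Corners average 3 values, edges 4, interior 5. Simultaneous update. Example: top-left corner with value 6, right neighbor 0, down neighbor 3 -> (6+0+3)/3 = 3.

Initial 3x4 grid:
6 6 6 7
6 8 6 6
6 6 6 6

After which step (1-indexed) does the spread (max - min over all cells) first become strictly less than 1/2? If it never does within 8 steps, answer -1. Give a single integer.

Step 1: max=13/2, min=6, spread=1/2
Step 2: max=323/50, min=73/12, spread=113/300
  -> spread < 1/2 first at step 2
Step 3: max=15271/2400, min=4453/720, spread=1283/7200
Step 4: max=34169/5400, min=89279/14400, spread=1103/8640
Step 5: max=13649929/2160000, min=16160663/2592000, spread=1096259/12960000
Step 6: max=490951721/77760000, min=970802717/155520000, spread=444029/6220800
Step 7: max=29418548839/4665600000, min=2161765789/345600000, spread=3755371/74649600
Step 8: max=1764426843101/279936000000, min=3504806384077/559872000000, spread=64126139/1492992000

Answer: 2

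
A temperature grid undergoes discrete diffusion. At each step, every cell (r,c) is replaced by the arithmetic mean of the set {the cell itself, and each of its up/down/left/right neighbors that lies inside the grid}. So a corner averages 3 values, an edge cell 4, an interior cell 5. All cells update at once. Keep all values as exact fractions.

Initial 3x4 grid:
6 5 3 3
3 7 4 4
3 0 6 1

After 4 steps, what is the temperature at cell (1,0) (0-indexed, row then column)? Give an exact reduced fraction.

Step 1: cell (1,0) = 19/4
Step 2: cell (1,0) = 913/240
Step 3: cell (1,0) = 60467/14400
Step 4: cell (1,0) = 3445273/864000
Full grid after step 4:
  564497/129600 224983/54000 109279/27000 60179/16200
  3445273/864000 1465217/360000 223957/60000 44309/12000
  165149/43200 262519/72000 794857/216000 225241/64800

Answer: 3445273/864000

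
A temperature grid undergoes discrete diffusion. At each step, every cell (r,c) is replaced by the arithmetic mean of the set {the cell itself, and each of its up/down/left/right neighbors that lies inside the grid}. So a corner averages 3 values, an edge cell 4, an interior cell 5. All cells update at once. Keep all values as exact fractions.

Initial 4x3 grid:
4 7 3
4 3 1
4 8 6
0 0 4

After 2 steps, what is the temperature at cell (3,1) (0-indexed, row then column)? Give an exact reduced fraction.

Answer: 89/30

Derivation:
Step 1: cell (3,1) = 3
Step 2: cell (3,1) = 89/30
Full grid after step 2:
  13/3 1051/240 67/18
  347/80 401/100 61/15
  797/240 411/100 233/60
  25/9 89/30 133/36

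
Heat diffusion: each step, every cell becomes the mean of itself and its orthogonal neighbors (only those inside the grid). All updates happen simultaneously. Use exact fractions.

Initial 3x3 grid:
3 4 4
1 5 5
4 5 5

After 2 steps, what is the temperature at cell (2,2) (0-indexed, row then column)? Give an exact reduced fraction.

Step 1: cell (2,2) = 5
Step 2: cell (2,2) = 29/6
Full grid after step 2:
  119/36 15/4 157/36
  53/16 83/20 217/48
  34/9 205/48 29/6

Answer: 29/6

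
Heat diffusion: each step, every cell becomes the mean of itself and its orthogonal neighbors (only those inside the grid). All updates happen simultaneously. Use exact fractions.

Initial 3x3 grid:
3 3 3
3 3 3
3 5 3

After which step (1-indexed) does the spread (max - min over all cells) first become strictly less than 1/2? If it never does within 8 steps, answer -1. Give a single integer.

Step 1: max=11/3, min=3, spread=2/3
Step 2: max=427/120, min=3, spread=67/120
Step 3: max=3677/1080, min=307/100, spread=1807/5400
  -> spread < 1/2 first at step 3
Step 4: max=1453963/432000, min=8461/2700, spread=33401/144000
Step 5: max=12893933/3888000, min=853391/270000, spread=3025513/19440000
Step 6: max=5130526867/1555200000, min=45955949/14400000, spread=53531/497664
Step 7: max=305968925849/93312000000, min=12455116051/3888000000, spread=450953/5971968
Step 8: max=18305063560603/5598720000000, min=1500688610519/466560000000, spread=3799043/71663616

Answer: 3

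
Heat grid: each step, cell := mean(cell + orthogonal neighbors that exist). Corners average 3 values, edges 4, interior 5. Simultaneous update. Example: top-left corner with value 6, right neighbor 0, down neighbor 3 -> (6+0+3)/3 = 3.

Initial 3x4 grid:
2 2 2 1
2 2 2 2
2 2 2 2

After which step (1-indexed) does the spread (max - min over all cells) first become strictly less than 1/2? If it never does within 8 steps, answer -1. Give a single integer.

Answer: 1

Derivation:
Step 1: max=2, min=5/3, spread=1/3
  -> spread < 1/2 first at step 1
Step 2: max=2, min=31/18, spread=5/18
Step 3: max=2, min=391/216, spread=41/216
Step 4: max=2, min=47623/25920, spread=4217/25920
Step 5: max=14321/7200, min=2901251/1555200, spread=38417/311040
Step 6: max=285403/144000, min=175423789/93312000, spread=1903471/18662400
Step 7: max=8524241/4320000, min=10596450911/5598720000, spread=18038617/223948800
Step 8: max=764673241/388800000, min=638578217149/335923200000, spread=883978523/13436928000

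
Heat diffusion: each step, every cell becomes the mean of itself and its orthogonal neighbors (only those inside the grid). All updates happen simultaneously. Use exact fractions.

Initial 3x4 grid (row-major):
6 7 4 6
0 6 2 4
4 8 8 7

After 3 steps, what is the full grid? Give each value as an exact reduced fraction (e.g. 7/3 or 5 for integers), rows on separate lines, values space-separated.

After step 1:
  13/3 23/4 19/4 14/3
  4 23/5 24/5 19/4
  4 13/2 25/4 19/3
After step 2:
  169/36 583/120 599/120 85/18
  127/30 513/100 503/100 411/80
  29/6 427/80 1433/240 52/9
After step 3:
  4963/1080 17707/3600 8821/1800 10693/2160
  8501/1800 29507/6000 1313/250 8267/1600
  3457/720 12763/2400 39809/7200 6079/1080

Answer: 4963/1080 17707/3600 8821/1800 10693/2160
8501/1800 29507/6000 1313/250 8267/1600
3457/720 12763/2400 39809/7200 6079/1080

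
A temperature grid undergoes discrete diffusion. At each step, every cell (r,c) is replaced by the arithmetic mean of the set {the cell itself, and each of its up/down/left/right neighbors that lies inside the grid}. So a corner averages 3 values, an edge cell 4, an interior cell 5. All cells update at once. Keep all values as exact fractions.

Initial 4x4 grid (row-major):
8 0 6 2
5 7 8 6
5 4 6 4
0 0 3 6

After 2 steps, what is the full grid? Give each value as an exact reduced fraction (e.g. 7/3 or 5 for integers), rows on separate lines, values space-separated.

Answer: 95/18 1103/240 1231/240 41/9
1133/240 273/50 127/25 653/120
949/240 389/100 101/20 119/24
83/36 347/120 89/24 163/36

Derivation:
After step 1:
  13/3 21/4 4 14/3
  25/4 24/5 33/5 5
  7/2 22/5 5 11/2
  5/3 7/4 15/4 13/3
After step 2:
  95/18 1103/240 1231/240 41/9
  1133/240 273/50 127/25 653/120
  949/240 389/100 101/20 119/24
  83/36 347/120 89/24 163/36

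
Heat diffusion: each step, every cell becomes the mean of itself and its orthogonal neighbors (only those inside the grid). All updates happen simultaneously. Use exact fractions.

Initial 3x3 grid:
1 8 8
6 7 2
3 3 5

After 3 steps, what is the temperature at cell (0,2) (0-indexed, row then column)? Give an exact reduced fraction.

Answer: 1967/360

Derivation:
Step 1: cell (0,2) = 6
Step 2: cell (0,2) = 35/6
Step 3: cell (0,2) = 1967/360
Full grid after step 3:
  3659/720 6467/1200 1967/360
  22843/4800 29423/6000 36677/7200
  3149/720 32477/7200 617/135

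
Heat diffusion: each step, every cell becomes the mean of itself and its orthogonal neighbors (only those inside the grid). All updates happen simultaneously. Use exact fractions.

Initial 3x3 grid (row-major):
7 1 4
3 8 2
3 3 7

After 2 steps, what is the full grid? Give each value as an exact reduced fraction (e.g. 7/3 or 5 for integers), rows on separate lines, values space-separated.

Answer: 167/36 18/5 151/36
919/240 483/100 899/240
9/2 313/80 29/6

Derivation:
After step 1:
  11/3 5 7/3
  21/4 17/5 21/4
  3 21/4 4
After step 2:
  167/36 18/5 151/36
  919/240 483/100 899/240
  9/2 313/80 29/6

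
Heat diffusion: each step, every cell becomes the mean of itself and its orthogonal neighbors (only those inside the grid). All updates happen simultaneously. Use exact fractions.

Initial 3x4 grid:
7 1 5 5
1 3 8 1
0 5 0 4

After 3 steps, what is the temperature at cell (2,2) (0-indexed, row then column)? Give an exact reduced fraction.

Step 1: cell (2,2) = 17/4
Step 2: cell (2,2) = 679/240
Step 3: cell (2,2) = 4811/1440
Full grid after step 3:
  397/120 1703/480 5831/1440 8329/2160
  919/320 1351/400 2081/600 5467/1440
  161/60 1343/480 4811/1440 6919/2160

Answer: 4811/1440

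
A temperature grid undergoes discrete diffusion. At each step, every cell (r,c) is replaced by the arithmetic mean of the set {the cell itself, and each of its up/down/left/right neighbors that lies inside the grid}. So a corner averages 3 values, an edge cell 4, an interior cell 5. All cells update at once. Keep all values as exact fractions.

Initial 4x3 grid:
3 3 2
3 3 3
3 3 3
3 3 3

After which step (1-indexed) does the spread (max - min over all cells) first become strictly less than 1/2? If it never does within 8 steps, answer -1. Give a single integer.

Answer: 1

Derivation:
Step 1: max=3, min=8/3, spread=1/3
  -> spread < 1/2 first at step 1
Step 2: max=3, min=49/18, spread=5/18
Step 3: max=3, min=607/216, spread=41/216
Step 4: max=3, min=73543/25920, spread=4217/25920
Step 5: max=21521/7200, min=4456451/1555200, spread=38417/311040
Step 6: max=429403/144000, min=268735789/93312000, spread=1903471/18662400
Step 7: max=12844241/4320000, min=16195170911/5598720000, spread=18038617/223948800
Step 8: max=1153473241/388800000, min=974501417149/335923200000, spread=883978523/13436928000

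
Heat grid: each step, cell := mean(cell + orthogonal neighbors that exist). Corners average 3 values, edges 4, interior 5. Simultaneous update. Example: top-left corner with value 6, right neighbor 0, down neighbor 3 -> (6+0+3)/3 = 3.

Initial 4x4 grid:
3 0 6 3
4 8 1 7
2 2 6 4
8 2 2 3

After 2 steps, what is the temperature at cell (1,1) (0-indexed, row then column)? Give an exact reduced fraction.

Step 1: cell (1,1) = 3
Step 2: cell (1,1) = 211/50
Full grid after step 2:
  65/18 145/48 1061/240 139/36
  163/48 211/50 357/100 1181/240
  65/16 7/2 417/100 59/16
  23/6 59/16 51/16 15/4

Answer: 211/50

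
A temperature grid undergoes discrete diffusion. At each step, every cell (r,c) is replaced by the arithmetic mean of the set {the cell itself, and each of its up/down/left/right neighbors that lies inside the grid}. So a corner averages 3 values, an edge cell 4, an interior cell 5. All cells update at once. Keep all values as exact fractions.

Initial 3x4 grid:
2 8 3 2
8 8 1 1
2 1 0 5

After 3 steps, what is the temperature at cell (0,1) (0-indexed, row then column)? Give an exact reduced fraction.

Answer: 10741/2400

Derivation:
Step 1: cell (0,1) = 21/4
Step 2: cell (0,1) = 399/80
Step 3: cell (0,1) = 10741/2400
Full grid after step 3:
  3689/720 10741/2400 8381/2400 122/45
  8257/1800 24619/6000 3009/1000 11827/4800
  4361/1080 764/225 3203/1200 173/80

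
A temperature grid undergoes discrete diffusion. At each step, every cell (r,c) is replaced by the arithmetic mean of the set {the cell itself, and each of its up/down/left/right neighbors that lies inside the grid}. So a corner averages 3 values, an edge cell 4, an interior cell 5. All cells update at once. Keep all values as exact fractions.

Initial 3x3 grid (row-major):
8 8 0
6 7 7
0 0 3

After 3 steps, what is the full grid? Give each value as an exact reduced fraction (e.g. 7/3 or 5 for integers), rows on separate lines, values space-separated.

After step 1:
  22/3 23/4 5
  21/4 28/5 17/4
  2 5/2 10/3
After step 2:
  55/9 1421/240 5
  1211/240 467/100 1091/240
  13/4 403/120 121/36
After step 3:
  1537/270 78127/14400 232/45
  68677/14400 28249/6000 63277/14400
  2797/720 26351/7200 8111/2160

Answer: 1537/270 78127/14400 232/45
68677/14400 28249/6000 63277/14400
2797/720 26351/7200 8111/2160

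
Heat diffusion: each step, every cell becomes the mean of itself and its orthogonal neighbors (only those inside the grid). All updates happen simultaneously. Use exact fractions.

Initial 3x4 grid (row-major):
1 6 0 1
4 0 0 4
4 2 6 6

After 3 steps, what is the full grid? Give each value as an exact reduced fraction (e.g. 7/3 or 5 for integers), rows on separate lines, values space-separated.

After step 1:
  11/3 7/4 7/4 5/3
  9/4 12/5 2 11/4
  10/3 3 7/2 16/3
After step 2:
  23/9 287/120 43/24 37/18
  233/80 57/25 62/25 47/16
  103/36 367/120 83/24 139/36
After step 3:
  5659/2160 8117/3600 7847/3600 977/432
  12731/4800 5249/2000 5179/2000 13601/4800
  6359/2160 2623/900 2893/900 1477/432

Answer: 5659/2160 8117/3600 7847/3600 977/432
12731/4800 5249/2000 5179/2000 13601/4800
6359/2160 2623/900 2893/900 1477/432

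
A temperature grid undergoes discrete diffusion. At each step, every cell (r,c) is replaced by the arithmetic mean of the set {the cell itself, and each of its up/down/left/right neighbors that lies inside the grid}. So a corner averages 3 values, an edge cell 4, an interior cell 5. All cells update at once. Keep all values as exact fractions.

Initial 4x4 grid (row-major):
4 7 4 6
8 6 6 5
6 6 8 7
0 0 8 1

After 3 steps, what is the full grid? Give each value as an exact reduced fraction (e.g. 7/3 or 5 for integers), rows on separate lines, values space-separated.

Answer: 3209/540 10379/1800 3487/600 3971/720
4987/900 2207/375 2277/400 13933/2400
731/150 10007/2000 2108/375 7867/1440
943/240 10631/2400 6913/1440 571/108

Derivation:
After step 1:
  19/3 21/4 23/4 5
  6 33/5 29/5 6
  5 26/5 7 21/4
  2 7/2 17/4 16/3
After step 2:
  211/36 359/60 109/20 67/12
  359/60 577/100 623/100 441/80
  91/20 273/50 11/2 283/48
  7/2 299/80 241/48 89/18
After step 3:
  3209/540 10379/1800 3487/600 3971/720
  4987/900 2207/375 2277/400 13933/2400
  731/150 10007/2000 2108/375 7867/1440
  943/240 10631/2400 6913/1440 571/108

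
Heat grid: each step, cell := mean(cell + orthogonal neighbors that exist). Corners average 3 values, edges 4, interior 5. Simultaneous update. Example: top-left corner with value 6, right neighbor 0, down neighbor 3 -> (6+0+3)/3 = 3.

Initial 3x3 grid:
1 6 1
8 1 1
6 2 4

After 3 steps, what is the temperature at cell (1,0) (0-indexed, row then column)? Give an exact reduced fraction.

Step 1: cell (1,0) = 4
Step 2: cell (1,0) = 269/60
Step 3: cell (1,0) = 6929/1800
Full grid after step 3:
  929/240 44357/14400 737/270
  6929/1800 20459/6000 12269/4800
  8861/2160 47657/14400 1559/540

Answer: 6929/1800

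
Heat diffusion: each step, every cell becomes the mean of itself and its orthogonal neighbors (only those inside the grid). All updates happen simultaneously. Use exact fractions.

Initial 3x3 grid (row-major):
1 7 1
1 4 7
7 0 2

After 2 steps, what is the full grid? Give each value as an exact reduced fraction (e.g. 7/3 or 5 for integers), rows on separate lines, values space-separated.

After step 1:
  3 13/4 5
  13/4 19/5 7/2
  8/3 13/4 3
After step 2:
  19/6 301/80 47/12
  763/240 341/100 153/40
  55/18 763/240 13/4

Answer: 19/6 301/80 47/12
763/240 341/100 153/40
55/18 763/240 13/4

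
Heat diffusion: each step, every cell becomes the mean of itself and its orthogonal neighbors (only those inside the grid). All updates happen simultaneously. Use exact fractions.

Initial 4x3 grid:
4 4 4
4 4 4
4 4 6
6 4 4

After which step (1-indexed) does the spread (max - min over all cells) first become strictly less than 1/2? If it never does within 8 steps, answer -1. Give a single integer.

Step 1: max=14/3, min=4, spread=2/3
Step 2: max=547/120, min=4, spread=67/120
Step 3: max=4907/1080, min=97/24, spread=271/540
Step 4: max=291199/64800, min=4921/1200, spread=5093/12960
  -> spread < 1/2 first at step 4
Step 5: max=17363501/3888000, min=446611/108000, spread=257101/777600
Step 6: max=1034773999/233280000, min=13507967/3240000, spread=497603/1866240
Step 7: max=61781237141/13996800000, min=135846113/32400000, spread=123828653/559872000
Step 8: max=3690373884319/839808000000, min=12286295413/2916000000, spread=1215366443/6718464000

Answer: 4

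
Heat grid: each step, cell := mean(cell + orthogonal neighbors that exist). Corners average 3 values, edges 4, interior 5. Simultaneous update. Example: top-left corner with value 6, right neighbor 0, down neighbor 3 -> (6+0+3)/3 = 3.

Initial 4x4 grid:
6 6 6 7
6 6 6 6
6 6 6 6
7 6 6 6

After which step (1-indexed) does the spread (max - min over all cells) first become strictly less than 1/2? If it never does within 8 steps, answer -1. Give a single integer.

Answer: 1

Derivation:
Step 1: max=19/3, min=6, spread=1/3
  -> spread < 1/2 first at step 1
Step 2: max=113/18, min=6, spread=5/18
Step 3: max=1337/216, min=145/24, spread=4/27
Step 4: max=39923/6480, min=871/144, spread=91/810
Step 5: max=1191953/194400, min=14561/2400, spread=391/6075
Step 6: max=7137811/1166400, min=3935623/648000, spread=8389/182250
Step 7: max=1068817409/174960000, min=118221113/19440000, spread=37714/1366875
Step 8: max=32038415183/5248800000, min=236582009/38880000, spread=780031/41006250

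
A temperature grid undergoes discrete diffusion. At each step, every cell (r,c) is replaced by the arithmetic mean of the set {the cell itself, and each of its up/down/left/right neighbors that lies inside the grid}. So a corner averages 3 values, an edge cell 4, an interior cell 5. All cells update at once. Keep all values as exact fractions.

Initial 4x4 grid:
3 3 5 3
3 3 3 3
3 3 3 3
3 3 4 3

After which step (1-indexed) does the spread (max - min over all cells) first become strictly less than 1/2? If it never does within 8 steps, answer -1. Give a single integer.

Step 1: max=11/3, min=3, spread=2/3
Step 2: max=211/60, min=3, spread=31/60
Step 3: max=1831/540, min=913/300, spread=469/1350
  -> spread < 1/2 first at step 3
Step 4: max=53929/16200, min=27703/9000, spread=10159/40500
Step 5: max=1608019/486000, min=1003237/324000, spread=206327/972000
Step 6: max=23933009/7290000, min=30200173/9720000, spread=5131517/29160000
Step 7: max=1429150771/437400000, min=181889969/58320000, spread=129952007/874800000
Step 8: max=333468368/102515625, min=27365738137/8748000000, spread=3270687797/26244000000

Answer: 3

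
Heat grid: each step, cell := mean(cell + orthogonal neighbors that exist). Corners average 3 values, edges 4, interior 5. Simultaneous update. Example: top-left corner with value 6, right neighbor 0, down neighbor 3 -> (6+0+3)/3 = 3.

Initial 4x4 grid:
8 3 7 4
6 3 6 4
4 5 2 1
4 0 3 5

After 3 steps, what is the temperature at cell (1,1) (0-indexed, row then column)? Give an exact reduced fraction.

Step 1: cell (1,1) = 23/5
Step 2: cell (1,1) = 223/50
Step 3: cell (1,1) = 5423/1200
Full grid after step 3:
  11221/2160 35803/7200 3771/800 203/45
  2113/450 5423/1200 1043/250 9683/2400
  1813/450 10799/3000 6969/2000 8027/2400
  3629/1080 11609/3600 1177/400 2183/720

Answer: 5423/1200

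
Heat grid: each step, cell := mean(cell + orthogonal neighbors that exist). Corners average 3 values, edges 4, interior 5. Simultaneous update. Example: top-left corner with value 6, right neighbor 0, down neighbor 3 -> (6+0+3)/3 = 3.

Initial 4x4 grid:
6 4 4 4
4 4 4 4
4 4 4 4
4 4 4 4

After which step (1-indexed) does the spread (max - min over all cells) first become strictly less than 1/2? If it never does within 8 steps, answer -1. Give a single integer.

Answer: 3

Derivation:
Step 1: max=14/3, min=4, spread=2/3
Step 2: max=41/9, min=4, spread=5/9
Step 3: max=473/108, min=4, spread=41/108
  -> spread < 1/2 first at step 3
Step 4: max=14003/3240, min=4, spread=1043/3240
Step 5: max=414353/97200, min=4, spread=25553/97200
Step 6: max=12335459/2916000, min=36079/9000, spread=645863/2916000
Step 7: max=367561691/87480000, min=240971/60000, spread=16225973/87480000
Step 8: max=10975077983/2624400000, min=108701/27000, spread=409340783/2624400000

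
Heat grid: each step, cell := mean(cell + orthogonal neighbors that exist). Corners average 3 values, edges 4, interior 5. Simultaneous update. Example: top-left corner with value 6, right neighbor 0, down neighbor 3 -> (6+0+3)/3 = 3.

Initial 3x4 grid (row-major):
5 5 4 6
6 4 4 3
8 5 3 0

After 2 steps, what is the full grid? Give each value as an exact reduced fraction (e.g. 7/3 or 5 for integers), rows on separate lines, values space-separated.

After step 1:
  16/3 9/2 19/4 13/3
  23/4 24/5 18/5 13/4
  19/3 5 3 2
After step 2:
  187/36 1163/240 1031/240 37/9
  1333/240 473/100 97/25 791/240
  205/36 287/60 17/5 11/4

Answer: 187/36 1163/240 1031/240 37/9
1333/240 473/100 97/25 791/240
205/36 287/60 17/5 11/4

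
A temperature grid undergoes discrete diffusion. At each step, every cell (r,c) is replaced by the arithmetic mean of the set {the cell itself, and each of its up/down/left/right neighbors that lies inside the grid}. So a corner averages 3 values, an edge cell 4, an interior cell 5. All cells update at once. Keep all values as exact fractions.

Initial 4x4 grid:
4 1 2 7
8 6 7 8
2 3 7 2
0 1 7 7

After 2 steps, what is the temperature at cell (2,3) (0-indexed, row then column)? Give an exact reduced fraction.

Answer: 169/30

Derivation:
Step 1: cell (2,3) = 6
Step 2: cell (2,3) = 169/30
Full grid after step 2:
  151/36 101/24 115/24 191/36
  211/48 461/100 529/100 71/12
  261/80 4 53/10 169/30
  7/3 261/80 1127/240 101/18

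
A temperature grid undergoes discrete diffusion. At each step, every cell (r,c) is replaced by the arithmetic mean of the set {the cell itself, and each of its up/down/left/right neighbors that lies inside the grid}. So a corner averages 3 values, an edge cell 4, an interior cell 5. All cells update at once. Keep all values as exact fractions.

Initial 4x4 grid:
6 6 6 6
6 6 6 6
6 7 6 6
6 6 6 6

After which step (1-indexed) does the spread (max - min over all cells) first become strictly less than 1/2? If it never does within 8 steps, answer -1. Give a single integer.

Answer: 1

Derivation:
Step 1: max=25/4, min=6, spread=1/4
  -> spread < 1/2 first at step 1
Step 2: max=311/50, min=6, spread=11/50
Step 3: max=14767/2400, min=6, spread=367/2400
Step 4: max=66371/10800, min=3613/600, spread=1337/10800
Step 5: max=1985669/324000, min=108469/18000, spread=33227/324000
Step 6: max=59534327/9720000, min=652049/108000, spread=849917/9720000
Step 7: max=1783314347/291600000, min=9788533/1620000, spread=21378407/291600000
Step 8: max=53454462371/8748000000, min=2939688343/486000000, spread=540072197/8748000000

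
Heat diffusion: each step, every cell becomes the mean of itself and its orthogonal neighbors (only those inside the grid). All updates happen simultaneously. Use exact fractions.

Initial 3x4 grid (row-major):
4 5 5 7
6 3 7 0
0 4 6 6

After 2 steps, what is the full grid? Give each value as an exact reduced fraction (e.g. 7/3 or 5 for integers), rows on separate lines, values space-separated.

Answer: 25/6 81/16 369/80 5
199/48 399/100 519/100 43/10
59/18 13/3 43/10 59/12

Derivation:
After step 1:
  5 17/4 6 4
  13/4 5 21/5 5
  10/3 13/4 23/4 4
After step 2:
  25/6 81/16 369/80 5
  199/48 399/100 519/100 43/10
  59/18 13/3 43/10 59/12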